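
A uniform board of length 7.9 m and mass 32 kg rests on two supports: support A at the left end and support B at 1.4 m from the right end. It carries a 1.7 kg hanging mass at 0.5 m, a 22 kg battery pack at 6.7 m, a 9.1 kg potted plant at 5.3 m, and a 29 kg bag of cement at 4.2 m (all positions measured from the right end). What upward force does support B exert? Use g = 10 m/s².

R_B ≈ 456 N

Take moments about support A.
Beam weight: 32 × 10 = 320 N down at 3.95 m → arm 3.95 m, τ = 320 × 3.95 = 1264 N·m clockwise.
Hanging mass: 1.7 × 10 = 17 N down at 0.5 m → arm 7.4 m, τ = 17 × 7.4 = 125.8 N·m clockwise.
Battery pack: 22 × 10 = 220 N down at 6.7 m → arm 1.2 m, τ = 220 × 1.2 = 264 N·m clockwise.
Potted plant: 9.1 × 10 = 91 N down at 5.3 m → arm 2.6 m, τ = 91 × 2.6 = 236.6 N·m clockwise.
Bag of cement: 29 × 10 = 290 N down at 4.2 m → arm 3.7 m, τ = 290 × 3.7 = 1073 N·m clockwise.
Net load moment about support A = 2963 N·m clockwise.
Reaction R at support B is upward at 1.4 m, arm 6.5 m → moment R × 6.5 counterclockwise.
Balancing moments: R × 6.5 = 2963, giving R = 456 N.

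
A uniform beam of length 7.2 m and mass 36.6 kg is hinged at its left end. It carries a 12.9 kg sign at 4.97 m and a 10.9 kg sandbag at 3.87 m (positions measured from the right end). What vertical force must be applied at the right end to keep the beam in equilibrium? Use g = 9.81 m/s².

Choose the left end as the axis so the unknown pivot reaction has zero arm there.
Beam weight: 36.6 × 9.81 = 359 N down at 3.6 m → arm 3.6 m, τ = 359 × 3.6 = 1292 N·m clockwise.
Sign: 12.9 × 9.81 = 126.5 N down at 4.97 m → arm 2.23 m, τ = 126.5 × 2.23 = 282.1 N·m clockwise.
Sandbag: 10.9 × 9.81 = 106.9 N down at 3.87 m → arm 3.33 m, τ = 106.9 × 3.33 = 356 N·m clockwise.
Net moment of the loads = 1930 N·m clockwise.
The upward force F acts at the right end, arm 7.2 m, giving F × 7.2 counterclockwise.
Balancing moments: F × 7.2 = 1930, giving F = 1930 / 7.2 = 268 N.

F ≈ 268 N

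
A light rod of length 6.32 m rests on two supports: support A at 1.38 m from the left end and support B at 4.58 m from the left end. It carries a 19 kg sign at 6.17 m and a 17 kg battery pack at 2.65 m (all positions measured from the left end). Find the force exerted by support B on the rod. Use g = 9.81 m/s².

Choose support A as the axis so its reaction then has zero moment arm.
Sign: 19 × 9.81 = 186.4 N down at 6.17 m → arm 4.79 m, τ = 186.4 × 4.79 = 892.9 N·m clockwise.
Battery pack: 17 × 9.81 = 166.8 N down at 2.65 m → arm 1.27 m, τ = 166.8 × 1.27 = 211.8 N·m clockwise.
Net load moment about support A = 1105 N·m clockwise.
Reaction R at support B is upward at 4.58 m, arm 3.2 m → moment R × 3.2 counterclockwise.
Στ = 0 ⇒ R × 3.2 = 1105 ⇒ R = 345 N.

R_B ≈ 345 N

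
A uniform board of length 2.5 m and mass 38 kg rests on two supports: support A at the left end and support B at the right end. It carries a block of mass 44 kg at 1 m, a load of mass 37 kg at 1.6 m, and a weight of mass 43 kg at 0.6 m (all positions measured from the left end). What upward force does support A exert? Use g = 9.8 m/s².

R_A ≈ 896 N

Sum moments about support B (its reaction then has zero moment arm).
Beam weight: 38 × 9.8 = 372.4 N down at 1.25 m → arm 1.25 m, τ = 372.4 × 1.25 = 465.5 N·m counterclockwise.
Block: 44 × 9.8 = 431.2 N down at 1 m → arm 1.5 m, τ = 431.2 × 1.5 = 646.8 N·m counterclockwise.
Load: 37 × 9.8 = 362.6 N down at 1.6 m → arm 0.9 m, τ = 362.6 × 0.9 = 326.3 N·m counterclockwise.
Weight: 43 × 9.8 = 421.4 N down at 0.6 m → arm 1.9 m, τ = 421.4 × 1.9 = 800.7 N·m counterclockwise.
Net load moment about support B = 2239 N·m counterclockwise.
Reaction R at support A is upward at 0 m, arm 2.5 m → moment R × 2.5 clockwise.
Setting net torque to zero: R × 2.5 = 2239 → R = 896 N.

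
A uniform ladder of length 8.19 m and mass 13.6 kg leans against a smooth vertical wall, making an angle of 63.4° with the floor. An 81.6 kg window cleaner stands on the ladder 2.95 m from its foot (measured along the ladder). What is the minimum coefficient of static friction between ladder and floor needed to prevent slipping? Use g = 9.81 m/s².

Take moments about the foot of the ladder.
Ladder weight 13.6×9.81 = 133.4 N acts at 4.095 m along the ladder; its horizontal arm is 4.095·cos63.4° = 1.834 m → τ = 244.7 N·m clockwise.
Window cleaner: 81.6×9.81 = 800.5 N at 2.95 m → arm 1.321 m → τ = 1057 N·m clockwise.
Wall normal N acts horizontally at the top; its moment arm is the height L sinθ = 8.19·sin63.4° = 7.323 m, counterclockwise.
Balancing moments: N × 7.323 = 1302, giving N = 177.8 N.
ΣFx = 0 ⇒ f = N_wall = 177.8 N. ΣFy = 0 ⇒ N_floor = 933.9 N.
μ_min = f / N_floor = 177.8 / 933.9 = 0.19.

μ_min ≈ 0.19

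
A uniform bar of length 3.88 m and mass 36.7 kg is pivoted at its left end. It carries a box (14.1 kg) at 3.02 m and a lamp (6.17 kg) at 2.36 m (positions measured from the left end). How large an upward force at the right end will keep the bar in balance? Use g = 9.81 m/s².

Sum moments about the left end (the unknown pivot reaction has zero arm there).
Beam weight: 36.7 × 9.81 = 360 N down at 1.94 m → arm 1.94 m, τ = 360 × 1.94 = 698.4 N·m clockwise.
Box: 14.1 × 9.81 = 138.3 N down at 3.02 m → arm 3.02 m, τ = 138.3 × 3.02 = 417.7 N·m clockwise.
Lamp: 6.17 × 9.81 = 60.53 N down at 2.36 m → arm 2.36 m, τ = 60.53 × 2.36 = 142.9 N·m clockwise.
Net moment of the loads = 1259 N·m clockwise.
The upward force F acts at the right end, arm 3.88 m, giving F × 3.88 counterclockwise.
Στ = 0 ⇒ F × 3.88 = 1259 ⇒ F = 1259 / 3.88 = 324 N.

F ≈ 324 N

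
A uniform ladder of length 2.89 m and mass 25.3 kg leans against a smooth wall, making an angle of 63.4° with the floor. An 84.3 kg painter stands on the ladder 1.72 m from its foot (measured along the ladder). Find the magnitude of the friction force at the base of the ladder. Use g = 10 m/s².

f ≈ 315 N

Choose the foot of the ladder as the axis so the floor normal and friction both act there and drop out.
Ladder weight 25.3×10 = 253 N acts at 1.445 m along the ladder; its horizontal arm is 1.445·cos63.4° = 0.647 m → τ = 163.7 N·m clockwise.
Painter: 84.3×10 = 843 N at 1.72 m → arm 0.7701 m → τ = 649.2 N·m clockwise.
Wall normal N acts horizontally at the top; its moment arm is the height L sinθ = 2.89·sin63.4° = 2.584 m, counterclockwise.
Setting net torque to zero: N × 2.584 = 812.9 → N = 315 N.
ΣFx = 0: friction at the foot balances the wall's push, so f = N_wall = 315 N.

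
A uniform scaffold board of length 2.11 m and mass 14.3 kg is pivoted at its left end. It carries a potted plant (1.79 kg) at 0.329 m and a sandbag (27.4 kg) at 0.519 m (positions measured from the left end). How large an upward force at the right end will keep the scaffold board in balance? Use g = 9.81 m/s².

About the left end:
Beam weight: 14.3 × 9.81 = 140.3 N down at 1.055 m → arm 1.055 m, τ = 140.3 × 1.055 = 148 N·m clockwise.
Potted plant: 1.79 × 9.81 = 17.56 N down at 0.329 m → arm 0.329 m, τ = 17.56 × 0.329 = 5.777 N·m clockwise.
Sandbag: 27.4 × 9.81 = 268.8 N down at 0.519 m → arm 0.519 m, τ = 268.8 × 0.519 = 139.5 N·m clockwise.
Net moment of the loads = 293.3 N·m clockwise.
The upward force F acts at the right end, arm 2.11 m, giving F × 2.11 counterclockwise.
Balancing moments: F × 2.11 = 293.3, giving F = 293.3 / 2.11 = 139 N.

F ≈ 139 N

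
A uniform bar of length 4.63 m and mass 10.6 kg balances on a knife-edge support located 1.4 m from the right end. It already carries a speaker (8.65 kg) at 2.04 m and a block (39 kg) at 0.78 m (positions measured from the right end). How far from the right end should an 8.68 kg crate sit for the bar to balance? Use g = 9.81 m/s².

Take moments about the knife-edge support (at 1.4 m from the right end).
Beam weight: 10.6 × 9.81 = 104 N down at 2.315 m → arm 0.915 m, τ = 104 × 0.915 = 95.16 N·m counterclockwise.
Speaker: 8.65 × 9.81 = 84.86 N down at 2.04 m → arm 0.64 m, τ = 84.86 × 0.64 = 54.31 N·m counterclockwise.
Block: 39 × 9.81 = 382.6 N down at 0.78 m → arm 0.62 m, τ = 382.6 × 0.62 = 237.2 N·m clockwise.
Net moment of existing loads = 87.73 N·m clockwise.
The crate weighs 8.68 × 9.81 = 85.15 N and must supply an equal counterclockwise moment, so its lever arm about the knife-edge support is 87.73 / 85.15 = 1.03 m.
That puts it at 1.4 + 1.03 = 2.43 m from the right end.

x ≈ 2.43 m from the right end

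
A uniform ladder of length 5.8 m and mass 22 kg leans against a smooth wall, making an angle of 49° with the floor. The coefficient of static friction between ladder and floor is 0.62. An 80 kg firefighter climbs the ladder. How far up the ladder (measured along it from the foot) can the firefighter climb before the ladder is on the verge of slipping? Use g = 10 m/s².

d ≈ 4.48 m

Choose the foot of the ladder as the axis so the floor normal and friction both act there and drop out.
Ladder weight 22×10 = 220 N acts at 2.9 m along the ladder; its horizontal arm is 2.9·cos49° = 1.903 m → τ = 418.7 N·m clockwise.
Firefighter weight 80×10 = 800 N at distance d → arm d·cos49° → τ = 800·d·0.6561 clockwise.
Wall normal N at the top has arm L sinθ = 4.377 m counterclockwise, so Στ = 0 gives N·4.377 = 418.7 + 524.9·d.
ΣFy = 0 ⇒ N_floor = 1020 N, so the maximum friction is μ_s·N_floor = 0.62×1020 = 632.4 N. ΣFx = 0 ⇒ N_wall = f, so at the slipping point N = 632.4 N.
Substituting: 632.4×4.377 = 418.7 + 524.9·d ⇒ d = (2768 − 418.7) / 524.9 = 4.48 m.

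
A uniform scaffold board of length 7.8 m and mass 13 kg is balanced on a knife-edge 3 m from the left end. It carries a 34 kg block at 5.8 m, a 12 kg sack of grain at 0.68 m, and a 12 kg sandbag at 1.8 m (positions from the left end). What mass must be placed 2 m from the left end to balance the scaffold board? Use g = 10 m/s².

m ≈ 64.7 kg

About the knife-edge (at 3 m from the left end):
Beam weight: 13 × 10 = 130 N down at 3.9 m → arm 0.9 m, τ = 130 × 0.9 = 117 N·m clockwise.
Block: 34 × 10 = 340 N down at 5.8 m → arm 2.8 m, τ = 340 × 2.8 = 952 N·m clockwise.
Sack of grain: 12 × 10 = 120 N down at 0.68 m → arm 2.32 m, τ = 120 × 2.32 = 278.4 N·m counterclockwise.
Sandbag: 12 × 10 = 120 N down at 1.8 m → arm 1.2 m, τ = 120 × 1.2 = 144 N·m counterclockwise.
Net moment of known loads = 646.6 N·m clockwise.
An unknown mass m at 2 m has arm 1 m; its moment is m·g·1 counterclockwise.
Στ = 0 ⇒ m × 10 × 1 = 646.6 ⇒ m = 646.6 / (10 × 1) = 64.7 kg.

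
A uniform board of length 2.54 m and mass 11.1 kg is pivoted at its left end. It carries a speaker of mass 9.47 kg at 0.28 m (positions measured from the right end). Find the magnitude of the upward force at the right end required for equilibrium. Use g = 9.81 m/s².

Sum moments about the left end (the unknown pivot reaction has zero arm there).
Beam weight: 11.1 × 9.81 = 108.9 N down at 1.27 m → arm 1.27 m, τ = 108.9 × 1.27 = 138.3 N·m clockwise.
Speaker: 9.47 × 9.81 = 92.9 N down at 0.28 m → arm 2.26 m, τ = 92.9 × 2.26 = 210 N·m clockwise.
Net moment of the loads = 348.3 N·m clockwise.
The upward force F acts at the right end, arm 2.54 m, giving F × 2.54 counterclockwise.
Στ = 0 ⇒ F × 2.54 = 348.3 ⇒ F = 348.3 / 2.54 = 137 N.

F ≈ 137 N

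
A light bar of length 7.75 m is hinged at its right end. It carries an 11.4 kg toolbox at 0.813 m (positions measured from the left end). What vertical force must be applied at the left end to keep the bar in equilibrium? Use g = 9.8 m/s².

F ≈ 100 N

About the right end:
Toolbox: 11.4 × 9.8 = 111.7 N down at 0.813 m → arm 6.937 m, τ = 111.7 × 6.937 = 774.9 N·m counterclockwise.
Net moment of the loads = 774.9 N·m counterclockwise.
The upward force F acts at the left end, arm 7.75 m, giving F × 7.75 clockwise.
Στ = 0 ⇒ F × 7.75 = 774.9 ⇒ F = 774.9 / 7.75 = 100 N.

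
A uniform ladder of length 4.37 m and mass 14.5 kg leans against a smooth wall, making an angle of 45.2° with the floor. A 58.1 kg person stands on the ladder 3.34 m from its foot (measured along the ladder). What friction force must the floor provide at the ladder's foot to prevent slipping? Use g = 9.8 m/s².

Sum moments about the foot of the ladder (the floor normal and friction both act there and drop out).
Ladder weight 14.5×9.8 = 142.1 N acts at 2.185 m along the ladder; its horizontal arm is 2.185·cos45.2° = 1.54 m → τ = 218.8 N·m clockwise.
Person: 58.1×9.8 = 569.4 N at 3.34 m → arm 2.353 m → τ = 1340 N·m clockwise.
Wall normal N acts horizontally at the top; its moment arm is the height L sinθ = 4.37·sin45.2° = 3.101 m, counterclockwise.
Balancing moments: N × 3.101 = 1559, giving N = 503 N.
ΣFx = 0: friction at the foot balances the wall's push, so f = N_wall = 503 N.

f ≈ 503 N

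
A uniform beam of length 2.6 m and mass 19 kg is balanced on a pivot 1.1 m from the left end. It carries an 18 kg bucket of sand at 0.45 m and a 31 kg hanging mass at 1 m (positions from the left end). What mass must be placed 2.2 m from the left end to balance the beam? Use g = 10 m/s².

m ≈ 10 kg

Take moments about the pivot (at 1.1 m from the left end).
Beam weight: 19 × 10 = 190 N down at 1.3 m → arm 0.2 m, τ = 190 × 0.2 = 38 N·m clockwise.
Bucket of sand: 18 × 10 = 180 N down at 0.45 m → arm 0.65 m, τ = 180 × 0.65 = 117 N·m counterclockwise.
Hanging mass: 31 × 10 = 310 N down at 1 m → arm 0.1 m, τ = 310 × 0.1 = 31 N·m counterclockwise.
Net moment of known loads = 110 N·m counterclockwise.
An unknown mass m at 2.2 m has arm 1.1 m; its moment is m·g·1.1 clockwise.
Στ = 0 ⇒ m × 10 × 1.1 = 110 ⇒ m = 110 / (10 × 1.1) = 10 kg.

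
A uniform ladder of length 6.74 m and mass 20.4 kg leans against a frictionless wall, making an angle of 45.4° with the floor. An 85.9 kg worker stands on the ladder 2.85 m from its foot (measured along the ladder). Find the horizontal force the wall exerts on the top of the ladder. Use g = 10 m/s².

About the foot of the ladder:
Ladder weight 20.4×10 = 204 N acts at 3.37 m along the ladder; its horizontal arm is 3.37·cos45.4° = 2.366 m → τ = 482.7 N·m clockwise.
Worker: 85.9×10 = 859 N at 2.85 m → arm 2.001 m → τ = 1719 N·m clockwise.
Wall normal N acts horizontally at the top; its moment arm is the height L sinθ = 6.74·sin45.4° = 4.799 m, counterclockwise.
Setting net torque to zero: N × 4.799 = 2202 → N = 459 N.

N_wall ≈ 459 N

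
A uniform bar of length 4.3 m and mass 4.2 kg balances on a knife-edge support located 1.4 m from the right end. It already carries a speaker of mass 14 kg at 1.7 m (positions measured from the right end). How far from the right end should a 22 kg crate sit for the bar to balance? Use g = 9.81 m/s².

x ≈ 1.07 m from the right end

Sum moments about the knife-edge support (at 1.4 m from the right end) (the support reaction has zero arm there).
Beam weight: 4.2 × 9.81 = 41.2 N down at 2.15 m → arm 0.75 m, τ = 41.2 × 0.75 = 30.9 N·m counterclockwise.
Speaker: 14 × 9.81 = 137.3 N down at 1.7 m → arm 0.3 m, τ = 137.3 × 0.3 = 41.19 N·m counterclockwise.
Net moment of existing loads = 72.09 N·m counterclockwise.
The crate weighs 22 × 9.81 = 215.8 N and must supply an equal clockwise moment, so its lever arm about the knife-edge support is 72.09 / 215.8 = 0.334 m.
That puts it at 1.4 − 0.334 = 1.07 m from the right end.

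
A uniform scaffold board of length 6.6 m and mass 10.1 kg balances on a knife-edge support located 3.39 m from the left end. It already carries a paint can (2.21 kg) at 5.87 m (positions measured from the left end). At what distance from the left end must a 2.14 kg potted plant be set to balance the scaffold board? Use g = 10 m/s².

Sum moments about the knife-edge support (at 3.39 m from the left end) (the support reaction has zero arm there).
Beam weight: 10.1 × 10 = 101 N down at 3.3 m → arm 0.09 m, τ = 101 × 0.09 = 9.09 N·m counterclockwise.
Paint can: 2.21 × 10 = 22.1 N down at 5.87 m → arm 2.48 m, τ = 22.1 × 2.48 = 54.81 N·m clockwise.
Net moment of existing loads = 45.72 N·m clockwise.
The potted plant weighs 2.14 × 10 = 21.4 N and must supply an equal counterclockwise moment, so its lever arm about the knife-edge support is 45.72 / 21.4 = 2.14 m.
That puts it at 3.39 − 2.14 = 1.25 m from the left end.

x ≈ 1.25 m from the left end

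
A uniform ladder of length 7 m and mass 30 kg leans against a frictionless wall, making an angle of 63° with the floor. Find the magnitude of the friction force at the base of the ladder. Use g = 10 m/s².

f ≈ 76.4 N

Taking torques about the foot of the ladder:
Ladder weight 30×10 = 300 N acts at 3.5 m along the ladder; its horizontal arm is 3.5·cos63° = 1.589 m → τ = 476.7 N·m clockwise.
Wall normal N acts horizontally at the top; its moment arm is the height L sinθ = 7·sin63° = 6.237 m, counterclockwise.
Setting net torque to zero: N × 6.237 = 476.7 → N = 76.4 N.
ΣFx = 0: friction at the foot balances the wall's push, so f = N_wall = 76.4 N.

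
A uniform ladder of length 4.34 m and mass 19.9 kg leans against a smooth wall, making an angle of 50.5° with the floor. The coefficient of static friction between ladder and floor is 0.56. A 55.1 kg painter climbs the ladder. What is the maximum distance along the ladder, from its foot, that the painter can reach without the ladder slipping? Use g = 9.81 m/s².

d ≈ 3.23 m

Take moments about the foot of the ladder.
Ladder weight 19.9×9.81 = 195.2 N acts at 2.17 m along the ladder; its horizontal arm is 2.17·cos50.5° = 1.38 m → τ = 269.4 N·m clockwise.
Painter weight 55.1×9.81 = 540.5 N at distance d → arm d·cos50.5° → τ = 540.5·d·0.6361 clockwise.
Wall normal N at the top has arm L sinθ = 3.349 m counterclockwise, so Στ = 0 gives N·3.349 = 269.4 + 343.8·d.
ΣFy = 0 ⇒ N_floor = 735.7 N, so the maximum friction is μ_s·N_floor = 0.56×735.7 = 412 N. ΣFx = 0 ⇒ N_wall = f, so at the slipping point N = 412 N.
Substituting: 412×3.349 = 269.4 + 343.8·d ⇒ d = (1380 − 269.4) / 343.8 = 3.23 m.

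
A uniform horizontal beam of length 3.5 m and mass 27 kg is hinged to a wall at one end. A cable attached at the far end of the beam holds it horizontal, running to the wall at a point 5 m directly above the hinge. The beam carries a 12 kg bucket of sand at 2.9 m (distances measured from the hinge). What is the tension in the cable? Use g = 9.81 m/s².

T ≈ 281 N

Take moments about the hinge.
Beam weight: 27 × 9.81 = 264.9 N down at 1.75 m → arm 1.75 m, τ = 264.9 × 1.75 = 463.6 N·m clockwise.
Bucket of sand: 12 × 9.81 = 117.7 N down at 2.9 m → arm 2.9 m, τ = 117.7 × 2.9 = 341.3 N·m clockwise.
Total clockwise load moment = 804.9 N·m.
The cable tension T acts at 3.5 m; only its component perpendicular to the beam, T sinθ, produces torque. sinθ = h/√(h²+d²) = 5/√(5²+3.5²) = 0.8192.
Balancing moments: T × 3.5 × 0.8192 = 804.9, giving T = 804.9 / 2.867 = 281 N.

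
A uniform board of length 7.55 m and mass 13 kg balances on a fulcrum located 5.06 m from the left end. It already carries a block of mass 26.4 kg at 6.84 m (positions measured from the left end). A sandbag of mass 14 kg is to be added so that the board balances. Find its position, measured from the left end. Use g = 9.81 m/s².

Take moments about the fulcrum (at 5.06 m from the left end).
Beam weight: 13 × 9.81 = 127.5 N down at 3.775 m → arm 1.285 m, τ = 127.5 × 1.285 = 163.8 N·m counterclockwise.
Block: 26.4 × 9.81 = 259 N down at 6.84 m → arm 1.78 m, τ = 259 × 1.78 = 461 N·m clockwise.
Net moment of existing loads = 297.2 N·m clockwise.
The sandbag weighs 14 × 9.81 = 137.3 N and must supply an equal counterclockwise moment, so its lever arm about the fulcrum is 297.2 / 137.3 = 2.16 m.
That puts it at 5.06 − 2.16 = 2.9 m from the left end.

x ≈ 2.9 m from the left end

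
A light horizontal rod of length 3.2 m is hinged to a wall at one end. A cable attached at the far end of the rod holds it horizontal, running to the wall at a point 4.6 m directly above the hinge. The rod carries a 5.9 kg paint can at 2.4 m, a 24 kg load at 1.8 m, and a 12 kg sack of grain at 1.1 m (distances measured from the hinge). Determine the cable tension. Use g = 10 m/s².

Sum moments about the hinge (the unknown hinge reaction has zero arm there).
Paint can: 5.9 × 10 = 59 N down at 2.4 m → arm 2.4 m, τ = 59 × 2.4 = 141.6 N·m clockwise.
Load: 24 × 10 = 240 N down at 1.8 m → arm 1.8 m, τ = 240 × 1.8 = 432 N·m clockwise.
Sack of grain: 12 × 10 = 120 N down at 1.1 m → arm 1.1 m, τ = 120 × 1.1 = 132 N·m clockwise.
Total clockwise load moment = 705.6 N·m.
The cable tension T acts at 3.2 m; only its component perpendicular to the rod, T sinθ, produces torque. sinθ = h/√(h²+d²) = 4.6/√(4.6²+3.2²) = 0.8209.
For rotational equilibrium, T × 3.2 × 0.8209 = 705.6, so T = 705.6 / 2.627 = 269 N.

T ≈ 269 N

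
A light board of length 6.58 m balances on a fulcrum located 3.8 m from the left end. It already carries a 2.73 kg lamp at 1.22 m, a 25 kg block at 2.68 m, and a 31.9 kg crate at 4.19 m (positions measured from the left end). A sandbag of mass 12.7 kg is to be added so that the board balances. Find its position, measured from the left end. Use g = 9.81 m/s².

x ≈ 5.58 m from the left end

Taking torques about the fulcrum (at 3.8 m from the left end):
Lamp: 2.73 × 9.81 = 26.78 N down at 1.22 m → arm 2.58 m, τ = 26.78 × 2.58 = 69.09 N·m counterclockwise.
Block: 25 × 9.81 = 245.2 N down at 2.68 m → arm 1.12 m, τ = 245.2 × 1.12 = 274.6 N·m counterclockwise.
Crate: 31.9 × 9.81 = 312.9 N down at 4.19 m → arm 0.39 m, τ = 312.9 × 0.39 = 122 N·m clockwise.
Net moment of existing loads = 221.7 N·m counterclockwise.
The sandbag weighs 12.7 × 9.81 = 124.6 N and must supply an equal clockwise moment, so its lever arm about the fulcrum is 221.7 / 124.6 = 1.78 m.
That puts it at 3.8 + 1.78 = 5.58 m from the left end.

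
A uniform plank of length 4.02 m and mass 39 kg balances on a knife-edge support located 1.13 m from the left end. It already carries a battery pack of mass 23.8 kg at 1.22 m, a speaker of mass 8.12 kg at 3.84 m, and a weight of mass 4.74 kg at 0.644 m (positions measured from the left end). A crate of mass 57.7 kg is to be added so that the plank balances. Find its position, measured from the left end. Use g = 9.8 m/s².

x ≈ 0.157 m from the left end

Choose the knife-edge support (at 1.13 m from the left end) as the axis so the support reaction has zero arm there.
Beam weight: 39 × 9.8 = 382.2 N down at 2.01 m → arm 0.88 m, τ = 382.2 × 0.88 = 336.3 N·m clockwise.
Battery pack: 23.8 × 9.8 = 233.2 N down at 1.22 m → arm 0.09 m, τ = 233.2 × 0.09 = 20.99 N·m clockwise.
Speaker: 8.12 × 9.8 = 79.58 N down at 3.84 m → arm 2.71 m, τ = 79.58 × 2.71 = 215.7 N·m clockwise.
Weight: 4.74 × 9.8 = 46.45 N down at 0.644 m → arm 0.486 m, τ = 46.45 × 0.486 = 22.57 N·m counterclockwise.
Net moment of existing loads = 550.4 N·m clockwise.
The crate weighs 57.7 × 9.8 = 565.5 N and must supply an equal counterclockwise moment, so its lever arm about the knife-edge support is 550.4 / 565.5 = 0.973 m.
That puts it at 1.13 − 0.973 = 0.157 m from the left end.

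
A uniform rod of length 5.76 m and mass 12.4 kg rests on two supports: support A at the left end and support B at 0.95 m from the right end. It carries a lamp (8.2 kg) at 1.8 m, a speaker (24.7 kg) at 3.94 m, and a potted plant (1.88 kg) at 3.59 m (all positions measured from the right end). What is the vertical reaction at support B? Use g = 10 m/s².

Taking torques about support A:
Beam weight: 12.4 × 10 = 124 N down at 2.88 m → arm 2.88 m, τ = 124 × 2.88 = 357.1 N·m clockwise.
Lamp: 8.2 × 10 = 82 N down at 1.8 m → arm 3.96 m, τ = 82 × 3.96 = 324.7 N·m clockwise.
Speaker: 24.7 × 10 = 247 N down at 3.94 m → arm 1.82 m, τ = 247 × 1.82 = 449.5 N·m clockwise.
Potted plant: 1.88 × 10 = 18.8 N down at 3.59 m → arm 2.17 m, τ = 18.8 × 2.17 = 40.8 N·m clockwise.
Net load moment about support A = 1172 N·m clockwise.
Reaction R at support B is upward at 0.95 m, arm 4.81 m → moment R × 4.81 counterclockwise.
Balancing moments: R × 4.81 = 1172, giving R = 244 N.

R_B ≈ 244 N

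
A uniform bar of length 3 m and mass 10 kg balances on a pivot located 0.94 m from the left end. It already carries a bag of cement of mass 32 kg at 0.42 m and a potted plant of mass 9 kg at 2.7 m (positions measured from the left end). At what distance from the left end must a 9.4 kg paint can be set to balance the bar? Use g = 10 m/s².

Sum moments about the pivot (at 0.94 m from the left end) (the support reaction has zero arm there).
Beam weight: 10 × 10 = 100 N down at 1.5 m → arm 0.56 m, τ = 100 × 0.56 = 56 N·m clockwise.
Bag of cement: 32 × 10 = 320 N down at 0.42 m → arm 0.52 m, τ = 320 × 0.52 = 166.4 N·m counterclockwise.
Potted plant: 9 × 10 = 90 N down at 2.7 m → arm 1.76 m, τ = 90 × 1.76 = 158.4 N·m clockwise.
Net moment of existing loads = 48 N·m clockwise.
The paint can weighs 9.4 × 10 = 94 N and must supply an equal counterclockwise moment, so its lever arm about the pivot is 48 / 94 = 0.511 m.
That puts it at 0.94 − 0.511 = 0.429 m from the left end.

x ≈ 0.429 m from the left end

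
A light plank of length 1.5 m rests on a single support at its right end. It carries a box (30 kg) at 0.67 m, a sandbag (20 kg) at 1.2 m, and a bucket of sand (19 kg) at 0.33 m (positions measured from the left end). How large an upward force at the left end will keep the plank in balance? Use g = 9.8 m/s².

Taking torques about the right end:
Box: 30 × 9.8 = 294 N down at 0.67 m → arm 0.83 m, τ = 294 × 0.83 = 244 N·m counterclockwise.
Sandbag: 20 × 9.8 = 196 N down at 1.2 m → arm 0.3 m, τ = 196 × 0.3 = 58.8 N·m counterclockwise.
Bucket of sand: 19 × 9.8 = 186.2 N down at 0.33 m → arm 1.17 m, τ = 186.2 × 1.17 = 217.9 N·m counterclockwise.
Net moment of the loads = 520.7 N·m counterclockwise.
The upward force F acts at the left end, arm 1.5 m, giving F × 1.5 clockwise.
For rotational equilibrium, F × 1.5 = 520.7, so F = 520.7 / 1.5 = 347 N.

F ≈ 347 N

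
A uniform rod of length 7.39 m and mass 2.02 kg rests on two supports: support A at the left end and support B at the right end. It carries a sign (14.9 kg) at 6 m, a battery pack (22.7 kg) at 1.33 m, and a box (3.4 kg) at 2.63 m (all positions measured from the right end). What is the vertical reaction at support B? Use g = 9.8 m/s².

R_B ≈ 241 N

Take moments about support A.
Beam weight: 2.02 × 9.8 = 19.8 N down at 3.695 m → arm 3.695 m, τ = 19.8 × 3.695 = 73.16 N·m clockwise.
Sign: 14.9 × 9.8 = 146 N down at 6 m → arm 1.39 m, τ = 146 × 1.39 = 202.9 N·m clockwise.
Battery pack: 22.7 × 9.8 = 222.5 N down at 1.33 m → arm 6.06 m, τ = 222.5 × 6.06 = 1348 N·m clockwise.
Box: 3.4 × 9.8 = 33.32 N down at 2.63 m → arm 4.76 m, τ = 33.32 × 4.76 = 158.6 N·m clockwise.
Net load moment about support A = 1783 N·m clockwise.
Reaction R at support B is upward at 0 m, arm 7.39 m → moment R × 7.39 counterclockwise.
Setting net torque to zero: R × 7.39 = 1783 → R = 241 N.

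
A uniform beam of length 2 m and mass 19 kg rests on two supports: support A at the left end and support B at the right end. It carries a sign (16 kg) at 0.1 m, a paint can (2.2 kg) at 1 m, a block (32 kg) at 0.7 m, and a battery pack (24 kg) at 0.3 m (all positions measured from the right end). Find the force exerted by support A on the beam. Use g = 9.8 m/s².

R_A ≈ 257 N

Sum moments about support B (its reaction then has zero moment arm).
Beam weight: 19 × 9.8 = 186.2 N down at 1 m → arm 1 m, τ = 186.2 × 1 = 186.2 N·m counterclockwise.
Sign: 16 × 9.8 = 156.8 N down at 0.1 m → arm 0.1 m, τ = 156.8 × 0.1 = 15.68 N·m counterclockwise.
Paint can: 2.2 × 9.8 = 21.56 N down at 1 m → arm 1 m, τ = 21.56 × 1 = 21.56 N·m counterclockwise.
Block: 32 × 9.8 = 313.6 N down at 0.7 m → arm 0.7 m, τ = 313.6 × 0.7 = 219.5 N·m counterclockwise.
Battery pack: 24 × 9.8 = 235.2 N down at 0.3 m → arm 0.3 m, τ = 235.2 × 0.3 = 70.56 N·m counterclockwise.
Net load moment about support B = 513.5 N·m counterclockwise.
Reaction R at support A is upward at 2 m, arm 2 m → moment R × 2 clockwise.
Στ = 0 ⇒ R × 2 = 513.5 ⇒ R = 257 N.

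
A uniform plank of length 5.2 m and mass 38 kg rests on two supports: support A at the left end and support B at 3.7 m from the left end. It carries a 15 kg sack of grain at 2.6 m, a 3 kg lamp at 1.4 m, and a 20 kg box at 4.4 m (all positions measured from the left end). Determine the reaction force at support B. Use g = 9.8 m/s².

About support A:
Beam weight: 38 × 9.8 = 372.4 N down at 2.6 m → arm 2.6 m, τ = 372.4 × 2.6 = 968.2 N·m clockwise.
Sack of grain: 15 × 9.8 = 147 N down at 2.6 m → arm 2.6 m, τ = 147 × 2.6 = 382.2 N·m clockwise.
Lamp: 3 × 9.8 = 29.4 N down at 1.4 m → arm 1.4 m, τ = 29.4 × 1.4 = 41.16 N·m clockwise.
Box: 20 × 9.8 = 196 N down at 4.4 m → arm 4.4 m, τ = 196 × 4.4 = 862.4 N·m clockwise.
Net load moment about support A = 2254 N·m clockwise.
Reaction R at support B is upward at 3.7 m, arm 3.7 m → moment R × 3.7 counterclockwise.
Setting net torque to zero: R × 3.7 = 2254 → R = 609 N.

R_B ≈ 609 N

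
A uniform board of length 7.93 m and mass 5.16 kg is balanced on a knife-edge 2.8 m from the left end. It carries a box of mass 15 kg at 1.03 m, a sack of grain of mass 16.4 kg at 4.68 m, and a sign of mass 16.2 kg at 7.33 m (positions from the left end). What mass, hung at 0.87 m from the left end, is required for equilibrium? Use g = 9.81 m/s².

m ≈ 43.4 kg

Sum moments about the knife-edge (at 2.8 m from the left end) (the support reaction has zero arm there).
Beam weight: 5.16 × 9.81 = 50.62 N down at 3.965 m → arm 1.165 m, τ = 50.62 × 1.165 = 58.97 N·m clockwise.
Box: 15 × 9.81 = 147.2 N down at 1.03 m → arm 1.77 m, τ = 147.2 × 1.77 = 260.5 N·m counterclockwise.
Sack of grain: 16.4 × 9.81 = 160.9 N down at 4.68 m → arm 1.88 m, τ = 160.9 × 1.88 = 302.5 N·m clockwise.
Sign: 16.2 × 9.81 = 158.9 N down at 7.33 m → arm 4.53 m, τ = 158.9 × 4.53 = 719.8 N·m clockwise.
Net moment of known loads = 820.8 N·m clockwise.
An unknown mass m at 0.87 m has arm 1.93 m; its moment is m·g·1.93 counterclockwise.
Στ = 0 ⇒ m × 9.81 × 1.93 = 820.8 ⇒ m = 820.8 / (9.81 × 1.93) = 43.4 kg.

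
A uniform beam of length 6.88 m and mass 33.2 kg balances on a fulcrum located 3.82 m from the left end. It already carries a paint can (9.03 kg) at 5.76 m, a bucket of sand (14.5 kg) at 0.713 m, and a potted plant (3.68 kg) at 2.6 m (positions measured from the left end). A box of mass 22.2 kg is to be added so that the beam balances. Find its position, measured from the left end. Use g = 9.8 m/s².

x ≈ 5.83 m from the left end

Take moments about the fulcrum (at 3.82 m from the left end).
Beam weight: 33.2 × 9.8 = 325.4 N down at 3.44 m → arm 0.38 m, τ = 325.4 × 0.38 = 123.7 N·m counterclockwise.
Paint can: 9.03 × 9.8 = 88.49 N down at 5.76 m → arm 1.94 m, τ = 88.49 × 1.94 = 171.7 N·m clockwise.
Bucket of sand: 14.5 × 9.8 = 142.1 N down at 0.713 m → arm 3.107 m, τ = 142.1 × 3.107 = 441.5 N·m counterclockwise.
Potted plant: 3.68 × 9.8 = 36.06 N down at 2.6 m → arm 1.22 m, τ = 36.06 × 1.22 = 43.99 N·m counterclockwise.
Net moment of existing loads = 437.5 N·m counterclockwise.
The box weighs 22.2 × 9.8 = 217.6 N and must supply an equal clockwise moment, so its lever arm about the fulcrum is 437.5 / 217.6 = 2.01 m.
That puts it at 3.82 + 2.01 = 5.83 m from the left end.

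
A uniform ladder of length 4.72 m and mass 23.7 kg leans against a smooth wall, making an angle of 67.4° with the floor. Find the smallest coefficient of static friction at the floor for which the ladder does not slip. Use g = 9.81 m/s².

Taking torques about the foot of the ladder:
Ladder weight 23.7×9.81 = 232.5 N acts at 2.36 m along the ladder; its horizontal arm is 2.36·cos67.4° = 0.9069 m → τ = 210.9 N·m clockwise.
Wall normal N acts horizontally at the top; its moment arm is the height L sinθ = 4.72·sin67.4° = 4.358 m, counterclockwise.
For rotational equilibrium, N × 4.358 = 210.9, so N = 48.39 N.
ΣFx = 0 ⇒ f = N_wall = 48.39 N. ΣFy = 0 ⇒ N_floor = 232.5 N.
μ_min = f / N_floor = 48.39 / 232.5 = 0.208.

μ_min ≈ 0.208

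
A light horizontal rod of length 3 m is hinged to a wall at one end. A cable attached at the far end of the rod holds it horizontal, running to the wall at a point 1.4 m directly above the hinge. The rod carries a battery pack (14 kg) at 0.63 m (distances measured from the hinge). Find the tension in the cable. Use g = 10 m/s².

T ≈ 69.5 N

Take moments about the hinge.
Battery pack: 14 × 10 = 140 N down at 0.63 m → arm 0.63 m, τ = 140 × 0.63 = 88.2 N·m clockwise.
Total clockwise load moment = 88.2 N·m.
The cable tension T acts at 3 m; only its component perpendicular to the rod, T sinθ, produces torque. sinθ = h/√(h²+d²) = 1.4/√(1.4²+3²) = 0.4229.
Setting net torque to zero: T × 3 × 0.4229 = 88.2 → T = 88.2 / 1.269 = 69.5 N.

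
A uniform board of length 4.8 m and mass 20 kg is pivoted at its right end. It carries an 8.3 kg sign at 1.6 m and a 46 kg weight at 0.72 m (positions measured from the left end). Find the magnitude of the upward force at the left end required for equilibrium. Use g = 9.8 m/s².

F ≈ 535 N

Take moments about the right end.
Beam weight: 20 × 9.8 = 196 N down at 2.4 m → arm 2.4 m, τ = 196 × 2.4 = 470.4 N·m counterclockwise.
Sign: 8.3 × 9.8 = 81.34 N down at 1.6 m → arm 3.2 m, τ = 81.34 × 3.2 = 260.3 N·m counterclockwise.
Weight: 46 × 9.8 = 450.8 N down at 0.72 m → arm 4.08 m, τ = 450.8 × 4.08 = 1839 N·m counterclockwise.
Net moment of the loads = 2570 N·m counterclockwise.
The upward force F acts at the left end, arm 4.8 m, giving F × 4.8 clockwise.
Balancing moments: F × 4.8 = 2570, giving F = 2570 / 4.8 = 535 N.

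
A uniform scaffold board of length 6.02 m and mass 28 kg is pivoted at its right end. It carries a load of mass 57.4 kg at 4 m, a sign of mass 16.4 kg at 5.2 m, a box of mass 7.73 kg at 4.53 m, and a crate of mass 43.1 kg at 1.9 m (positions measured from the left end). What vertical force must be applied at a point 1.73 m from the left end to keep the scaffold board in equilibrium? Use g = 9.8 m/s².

Choose the right end as the axis so the unknown pivot reaction has zero arm there.
Beam weight: 28 × 9.8 = 274.4 N down at 3.01 m → arm 3.01 m, τ = 274.4 × 3.01 = 825.9 N·m counterclockwise.
Load: 57.4 × 9.8 = 562.5 N down at 4 m → arm 2.02 m, τ = 562.5 × 2.02 = 1136 N·m counterclockwise.
Sign: 16.4 × 9.8 = 160.7 N down at 5.2 m → arm 0.82 m, τ = 160.7 × 0.82 = 131.8 N·m counterclockwise.
Box: 7.73 × 9.8 = 75.75 N down at 4.53 m → arm 1.49 m, τ = 75.75 × 1.49 = 112.9 N·m counterclockwise.
Crate: 43.1 × 9.8 = 422.4 N down at 1.9 m → arm 4.12 m, τ = 422.4 × 4.12 = 1740 N·m counterclockwise.
Net moment of the loads = 3947 N·m counterclockwise.
The upward force F acts at a point 1.73 m from the left end, arm 4.29 m, giving F × 4.29 clockwise.
Balancing moments: F × 4.29 = 3947, giving F = 3947 / 4.29 = 920 N.

F ≈ 920 N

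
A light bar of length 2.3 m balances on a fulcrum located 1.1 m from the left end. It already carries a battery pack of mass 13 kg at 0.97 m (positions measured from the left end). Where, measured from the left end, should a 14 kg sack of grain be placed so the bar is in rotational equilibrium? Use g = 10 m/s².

About the fulcrum (at 1.1 m from the left end):
Battery pack: 13 × 10 = 130 N down at 0.97 m → arm 0.13 m, τ = 130 × 0.13 = 16.9 N·m counterclockwise.
Net moment of existing loads = 16.9 N·m counterclockwise.
The sack of grain weighs 14 × 10 = 140 N and must supply an equal clockwise moment, so its lever arm about the fulcrum is 16.9 / 140 = 0.121 m.
That puts it at 1.1 + 0.121 = 1.22 m from the left end.

x ≈ 1.22 m from the left end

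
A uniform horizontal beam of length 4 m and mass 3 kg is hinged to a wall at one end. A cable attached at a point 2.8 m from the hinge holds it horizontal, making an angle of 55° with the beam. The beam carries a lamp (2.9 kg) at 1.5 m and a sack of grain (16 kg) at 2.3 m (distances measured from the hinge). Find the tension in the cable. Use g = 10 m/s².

Taking torques about the hinge:
Beam weight: 3 × 10 = 30 N down at 2 m → arm 2 m, τ = 30 × 2 = 60 N·m clockwise.
Lamp: 2.9 × 10 = 29 N down at 1.5 m → arm 1.5 m, τ = 29 × 1.5 = 43.5 N·m clockwise.
Sack of grain: 16 × 10 = 160 N down at 2.3 m → arm 2.3 m, τ = 160 × 2.3 = 368 N·m clockwise.
Total clockwise load moment = 471.5 N·m.
The cable tension T acts at 2.8 m; only its component perpendicular to the beam, T sinθ, produces torque. sin 55° = 0.8192.
Στ = 0 ⇒ T × 2.8 × 0.8192 = 471.5 ⇒ T = 471.5 / 2.294 = 206 N.

T ≈ 206 N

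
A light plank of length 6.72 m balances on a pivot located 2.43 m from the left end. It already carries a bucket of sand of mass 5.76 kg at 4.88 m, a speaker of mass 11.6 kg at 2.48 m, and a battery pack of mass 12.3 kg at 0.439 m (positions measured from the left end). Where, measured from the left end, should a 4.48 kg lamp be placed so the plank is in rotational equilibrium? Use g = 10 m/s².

Choose the pivot (at 2.43 m from the left end) as the axis so the support reaction has zero arm there.
Bucket of sand: 5.76 × 10 = 57.6 N down at 4.88 m → arm 2.45 m, τ = 57.6 × 2.45 = 141.1 N·m clockwise.
Speaker: 11.6 × 10 = 116 N down at 2.48 m → arm 0.05 m, τ = 116 × 0.05 = 5.8 N·m clockwise.
Battery pack: 12.3 × 10 = 123 N down at 0.439 m → arm 1.991 m, τ = 123 × 1.991 = 244.9 N·m counterclockwise.
Net moment of existing loads = 98 N·m counterclockwise.
The lamp weighs 4.48 × 10 = 44.8 N and must supply an equal clockwise moment, so its lever arm about the pivot is 98 / 44.8 = 2.19 m.
That puts it at 2.43 + 2.19 = 4.62 m from the left end.

x ≈ 4.62 m from the left end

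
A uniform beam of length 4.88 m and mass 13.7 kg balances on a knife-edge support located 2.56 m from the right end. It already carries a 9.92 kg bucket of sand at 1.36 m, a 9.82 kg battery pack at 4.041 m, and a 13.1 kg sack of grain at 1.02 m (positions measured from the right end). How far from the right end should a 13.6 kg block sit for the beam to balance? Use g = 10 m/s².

Sum moments about the knife-edge support (at 2.56 m from the right end) (the support reaction has zero arm there).
Beam weight: 13.7 × 10 = 137 N down at 2.44 m → arm 0.12 m, τ = 137 × 0.12 = 16.44 N·m clockwise.
Bucket of sand: 9.92 × 10 = 99.2 N down at 1.36 m → arm 1.2 m, τ = 99.2 × 1.2 = 119 N·m clockwise.
Battery pack: 9.82 × 10 = 98.2 N down at 4.041 m → arm 1.481 m, τ = 98.2 × 1.481 = 145.4 N·m counterclockwise.
Sack of grain: 13.1 × 10 = 131 N down at 1.02 m → arm 1.54 m, τ = 131 × 1.54 = 201.7 N·m clockwise.
Net moment of existing loads = 191.7 N·m clockwise.
The block weighs 13.6 × 10 = 136 N and must supply an equal counterclockwise moment, so its lever arm about the knife-edge support is 191.7 / 136 = 1.41 m.
That puts it at 2.56 + 1.41 = 3.97 m from the right end.

x ≈ 3.97 m from the right end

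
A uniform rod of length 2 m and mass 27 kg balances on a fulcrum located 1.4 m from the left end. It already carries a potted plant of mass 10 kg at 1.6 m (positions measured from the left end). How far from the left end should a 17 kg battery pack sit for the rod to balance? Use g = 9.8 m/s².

x ≈ 1.92 m from the left end

Sum moments about the fulcrum (at 1.4 m from the left end) (the support reaction has zero arm there).
Beam weight: 27 × 9.8 = 264.6 N down at 1 m → arm 0.4 m, τ = 264.6 × 0.4 = 105.8 N·m counterclockwise.
Potted plant: 10 × 9.8 = 98 N down at 1.6 m → arm 0.2 m, τ = 98 × 0.2 = 19.6 N·m clockwise.
Net moment of existing loads = 86.2 N·m counterclockwise.
The battery pack weighs 17 × 9.8 = 166.6 N and must supply an equal clockwise moment, so its lever arm about the fulcrum is 86.2 / 166.6 = 0.517 m.
That puts it at 1.4 + 0.517 = 1.92 m from the left end.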